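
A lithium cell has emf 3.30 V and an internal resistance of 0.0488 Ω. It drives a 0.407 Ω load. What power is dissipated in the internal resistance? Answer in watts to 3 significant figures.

r is in series with the load, so it carries the full circuit current — the loss in it is I²r.
I = ε / (r + R) = 3.30 / (0.0488 + 0.407) = 7.240 A
P_int = I² r = (7.240)² × 0.0488 = 2.558 W

2.56 W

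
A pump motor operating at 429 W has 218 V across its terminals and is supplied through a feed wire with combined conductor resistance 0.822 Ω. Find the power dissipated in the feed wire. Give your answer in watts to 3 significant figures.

The feed wire is a series resistance carrying the load current; its dissipation is I²R_line.
I = P / V = 429 / 218 = 1.968 A through the feed wire.
P_line = I² R_line = (1.968)² × 0.822 = 3.183 W

3.18 W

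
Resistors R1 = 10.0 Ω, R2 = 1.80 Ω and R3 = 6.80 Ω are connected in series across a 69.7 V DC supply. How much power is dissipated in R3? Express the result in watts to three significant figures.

95.5 W

Series elements share the same current, so find I first, then use P = I²R.
R_total = 10.0 + 1.80 + 6.80 = 18.60 Ω
I = V / R_total = 69.7 / 18.60 = 3.747 A
P_R3 = I² × R3 = (3.747)² × 6.80 = 95.49 W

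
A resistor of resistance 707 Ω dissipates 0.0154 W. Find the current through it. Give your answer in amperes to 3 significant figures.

The two known quantities fix the third via I = √(P / R).
I = √(0.0154 / 707) = 0.004667 A

0.00467 A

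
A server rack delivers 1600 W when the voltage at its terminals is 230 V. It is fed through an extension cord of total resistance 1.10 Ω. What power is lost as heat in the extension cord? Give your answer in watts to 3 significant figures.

53.2 W

Only the current and the line resistance are needed for the I²R loss.
I = P / V = 1600 / 230 = 6.957 A through the extension cord.
P_line = I² R_line = (6.957)² × 1.10 = 53.23 W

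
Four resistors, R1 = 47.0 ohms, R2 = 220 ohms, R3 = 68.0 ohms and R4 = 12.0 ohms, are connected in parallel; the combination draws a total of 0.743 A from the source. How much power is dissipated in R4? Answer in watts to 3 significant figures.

Only the total current is stated, so first find the parallel equivalent to get the voltage across the combination.
1/R_eq = 1/47.0 + 1/220 + 1/68.0 + 1/12.0 ⇒ R_eq = 8.074 Ω
V = I_total × R_eq = 0.7430 × 8.074 = 5.999 V
P_R4 = V² / R4 = (5.999)² / 12.0 = 2.999 W

3.00 W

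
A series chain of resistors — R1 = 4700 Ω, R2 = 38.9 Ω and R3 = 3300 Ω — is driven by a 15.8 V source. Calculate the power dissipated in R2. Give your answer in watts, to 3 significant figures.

The current is common to all series resistors; compute it, then apply P = I²R for the target.
R_total = 4700 + 38.9 + 3300 = 8039 Ω
I = V / R_total = 15.8 / 8039 = 0.001965 A
P_R2 = I² × R2 = (0.001965)² × 38.9 = 0.0001503 W

0.000150 W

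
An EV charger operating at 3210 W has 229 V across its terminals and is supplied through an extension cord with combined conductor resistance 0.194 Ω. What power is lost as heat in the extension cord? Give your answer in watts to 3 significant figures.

The extension cord is a series resistance carrying the load current; its dissipation is I²R_line.
I = P / V = 3210 / 229 = 14.02 A through the extension cord.
P_line = I² R_line = (14.02)² × 0.194 = 38.12 W

38.1 W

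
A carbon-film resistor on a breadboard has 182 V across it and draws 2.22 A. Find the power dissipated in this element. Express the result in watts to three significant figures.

404 W

Both the voltage across and the current through the element are known, so P = V I applies directly.
P = 182 V × 2.220 A = 404.0 W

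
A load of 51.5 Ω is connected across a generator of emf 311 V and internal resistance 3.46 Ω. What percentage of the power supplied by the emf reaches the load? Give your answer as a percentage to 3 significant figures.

93.7 %

η = P_load/(P_load+P_int) = I²R/(I²R+I²r) = R/(R+r) — the I² cancels for series elements.
η = R / (R + r) = 51.5 / (51.5 + 3.46) = 0.9370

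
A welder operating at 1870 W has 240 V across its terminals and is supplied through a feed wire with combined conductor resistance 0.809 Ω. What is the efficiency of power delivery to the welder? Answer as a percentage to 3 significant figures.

97.4 %

I = P / V = 1870 / 240 = 7.792 A through the feed wire.
P_line = I² R_line = (7.792)² × 0.809 = 49.11 W
P_source = P_load + P_line = 1870 + 49.11 = 1919 W
η = P_load / P_source = 1870 / 1919 = 0.9744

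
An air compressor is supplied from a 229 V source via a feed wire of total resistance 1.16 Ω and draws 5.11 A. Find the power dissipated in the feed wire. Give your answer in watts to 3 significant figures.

The feed wire and load are in series, so the same current flows in both; the loss is I²R_line.
The feed wire carries the full 5.11 A.
P_line = I² R_line = (5.110)² × 1.16 = 30.29 W

30.3 W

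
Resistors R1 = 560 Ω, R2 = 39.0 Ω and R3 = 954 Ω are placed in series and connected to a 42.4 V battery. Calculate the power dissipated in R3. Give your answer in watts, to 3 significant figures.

The current is common to all series resistors; compute it, then apply P = I²R for the target.
R_total = 560 + 39.0 + 954 = 1553 Ω
I = V / R_total = 42.4 / 1553 = 0.02730 A
P_R3 = I² × R3 = (0.02730)² × 954 = 0.7111 W

0.711 W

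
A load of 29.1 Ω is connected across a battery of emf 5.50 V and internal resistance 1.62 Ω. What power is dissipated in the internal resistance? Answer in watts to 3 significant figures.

The source's internal resistance is just another series element carrying I; its dissipation is I²r.
I = ε / (r + R) = 5.50 / (1.62 + 29.1) = 0.1790 A
P_int = I² r = (0.1790)² × 1.62 = 0.05193 W

0.0519 W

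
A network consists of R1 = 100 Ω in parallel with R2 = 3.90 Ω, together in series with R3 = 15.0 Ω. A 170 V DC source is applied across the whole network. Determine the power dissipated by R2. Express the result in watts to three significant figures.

297 W

Collapse the R1‖R2 pair into one equivalent R_p; then R_p and R3 form a series string.
R_p = (100×3.90)/(100+3.90) = 3.754 Ω
R_total = R_p + 15.0 = 3.754 + 15.0 = 18.75 Ω
I = V / R_total = 170 / 18.75 = 9.065 A
Voltage across the parallel pair: V_p = I × R_p = 9.065 × 3.754 = 34.03 V
R2 sits across V_p; its power is V_p²/R.
P_R2 = (34.03)² / 3.90 = 296.9 W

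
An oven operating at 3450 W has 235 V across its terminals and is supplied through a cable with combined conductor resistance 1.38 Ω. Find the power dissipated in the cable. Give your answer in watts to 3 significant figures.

The cable is a series resistance carrying the load current; its dissipation is I²R_line.
I = P / V = 3450 / 235 = 14.68 A through the cable.
P_line = I² R_line = (14.68)² × 1.38 = 297.4 W

297 W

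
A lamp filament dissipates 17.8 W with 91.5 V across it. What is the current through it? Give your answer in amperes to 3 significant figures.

Inverting the appropriate power form: I = P / V.
I = 17.8 / 91.5 = 0.1945 A

0.195 A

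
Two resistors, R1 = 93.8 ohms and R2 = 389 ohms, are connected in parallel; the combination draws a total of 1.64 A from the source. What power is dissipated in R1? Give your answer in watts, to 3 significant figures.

The branches share the same voltage, but only the total current is given — find V from the equivalent resistance first.
1/R_eq = 1/93.8 + 1/389 ⇒ R_eq = 75.58 Ω
V = I_total × R_eq = 1.640 × 75.58 = 123.9 V
P_R1 = V² / R1 = (123.9)² / 93.8 = 163.8 W

164 W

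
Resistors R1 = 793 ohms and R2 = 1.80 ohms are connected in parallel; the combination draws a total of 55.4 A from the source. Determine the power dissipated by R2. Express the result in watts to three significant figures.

5500 W

Parallel branches share V, not I — compute V via R_eq, then use V²/R for the target branch.
1/R_eq = 1/793 + 1/1.80 ⇒ R_eq = 1.796 Ω
V = I_total × R_eq = 55.40 × 1.796 = 99.49 V
P_R2 = V² / R2 = (99.49)² / 1.80 = 5499 W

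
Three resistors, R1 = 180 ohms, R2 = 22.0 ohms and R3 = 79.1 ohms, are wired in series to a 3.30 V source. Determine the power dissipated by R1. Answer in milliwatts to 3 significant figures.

24.8 mW

In a series string the same current flows through every resistor — find that current, then P = I²R for the one we want.
R_total = 180 + 22.0 + 79.1 = 281.1 Ω
I = V / R_total = 3.30 / 281.1 = 0.01174 A
P_R1 = I² × R1 = (0.01174)² × 180 = 0.02481 W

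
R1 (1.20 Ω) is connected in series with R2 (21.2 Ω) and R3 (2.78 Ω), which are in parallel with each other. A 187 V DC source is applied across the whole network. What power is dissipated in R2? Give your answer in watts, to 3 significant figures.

745 W

Replace R2 and R3 with their parallel equivalent so the circuit becomes R1 in series with R_p.
R_p = (21.2×2.78)/(21.2+2.78) = 2.458 Ω
R_total = 1.20 + 2.458 = 3.658 Ω
I = V / R_total = 187 / 3.658 = 51.12 A
Voltage across the parallel pair: V_p = I × R_p = 51.12 × 2.458 = 125.7 V
R2 is across V_p, so use P = V²/R for that branch.
P_R2 = (125.7)² / 21.2 = 744.7 W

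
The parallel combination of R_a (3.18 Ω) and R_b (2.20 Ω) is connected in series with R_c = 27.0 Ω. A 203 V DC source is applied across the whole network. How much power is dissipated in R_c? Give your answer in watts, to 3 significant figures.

Reduce the parallel combination to a single R_p; the circuit then becomes R_p in series with the remaining resistor.
R_p = (3.18×2.20)/(3.18+2.20) = 1.300 Ω
R_total = R_p + 27.0 = 1.300 + 27.0 = 28.30 Ω
I = V / R_total = 203 / 28.30 = 7.173 A
R_c is the series element, so its power is I²R.
P_R_c = (7.173)² × 27.0 = 1389 W

1390 W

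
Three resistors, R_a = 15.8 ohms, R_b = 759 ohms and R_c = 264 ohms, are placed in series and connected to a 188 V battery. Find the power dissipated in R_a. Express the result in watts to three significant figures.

Every series element carries the same I. Get I from the total resistance, then P = I² × R_a.
R_total = 15.8 + 759 + 264 = 1039 Ω
I = V / R_total = 188 / 1039 = 0.1810 A
P_R_a = I² × R_a = (0.1810)² × 15.8 = 0.5175 W

0.517 W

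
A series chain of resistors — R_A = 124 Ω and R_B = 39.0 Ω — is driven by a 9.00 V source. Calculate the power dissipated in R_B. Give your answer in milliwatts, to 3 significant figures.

119 mW

Series elements share the same current, so find I first, then use P = I²R.
R_total = 124 + 39.0 = 163.0 Ω
I = V / R_total = 9.00 / 163.0 = 0.05521 A
P_R_B = I² × R_B = (0.05521)² × 39.0 = 0.1189 W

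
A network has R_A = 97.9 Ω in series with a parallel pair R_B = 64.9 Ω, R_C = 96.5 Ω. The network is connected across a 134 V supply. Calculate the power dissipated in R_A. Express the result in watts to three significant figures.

First combine the parallel branches into one equivalent R_p, then R_A + R_p is a series pair.
R_p = (64.9×96.5)/(64.9+96.5) = 38.80 Ω
R_total = 97.9 + 38.80 = 136.7 Ω
I = V / R_total = 134 / 136.7 = 0.9802 A
All the current flows through R_A; use P = I²R.
P_R_A = (0.9802)² × 97.9 = 94.07 W

94.1 W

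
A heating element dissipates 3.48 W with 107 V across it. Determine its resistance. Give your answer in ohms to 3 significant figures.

3290 Ω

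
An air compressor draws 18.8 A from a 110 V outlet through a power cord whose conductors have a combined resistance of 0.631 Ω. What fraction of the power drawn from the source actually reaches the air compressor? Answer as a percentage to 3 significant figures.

The power cord carries the full 18.8 A.
P_line = I² R_line = (18.80)² × 0.631 = 223.0 W
P_source = V I = 110 × 18.80 = 2068 W; P_load = 1845 W
η = P_load / P_source = 1845 / 2068 = 0.8922

89.2 %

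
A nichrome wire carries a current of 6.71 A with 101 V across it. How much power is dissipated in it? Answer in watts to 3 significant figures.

678 W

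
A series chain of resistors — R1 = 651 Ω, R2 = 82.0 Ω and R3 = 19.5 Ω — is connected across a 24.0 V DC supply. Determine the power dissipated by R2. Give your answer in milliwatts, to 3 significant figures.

83.4 mW

Every series element carries the same I. Get I from the total resistance, then P = I² × R2.
R_total = 651 + 82.0 + 19.5 = 752.5 Ω
I = V / R_total = 24.0 / 752.5 = 0.03189 A
P_R2 = I² × R2 = (0.03189)² × 82.0 = 0.08341 W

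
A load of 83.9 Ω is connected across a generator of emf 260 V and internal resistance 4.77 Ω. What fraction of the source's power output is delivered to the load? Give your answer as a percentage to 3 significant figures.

94.6 %

η = P_load/(P_load+P_int) = I²R/(I²R+I²r) = R/(R+r) — the I² cancels for series elements.
η = R / (R + r) = 83.9 / (83.9 + 4.77) = 0.9462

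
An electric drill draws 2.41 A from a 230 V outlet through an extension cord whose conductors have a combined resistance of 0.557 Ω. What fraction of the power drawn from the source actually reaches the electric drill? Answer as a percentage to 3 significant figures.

The extension cord carries the full 2.41 A.
P_line = I² R_line = (2.410)² × 0.557 = 3.235 W
P_source = V I = 230 × 2.410 = 554.3 W; P_load = 551.1 W
η = P_load / P_source = 551.1 / 554.3 = 0.9942

99.4 %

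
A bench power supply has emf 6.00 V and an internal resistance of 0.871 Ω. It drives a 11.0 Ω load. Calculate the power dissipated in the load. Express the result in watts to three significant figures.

2.81 W

Find the circuit current first, then P = I²R for the load (series elements share I).
I = ε / (r + R) = 6.00 / (0.871 + 11.0) = 0.5054 A
P_load = I² R = (0.5054)² × 11.0 = 2.810 W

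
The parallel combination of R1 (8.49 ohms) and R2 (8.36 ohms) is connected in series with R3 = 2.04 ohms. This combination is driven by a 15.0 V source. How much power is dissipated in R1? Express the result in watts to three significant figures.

First find R_p for the parallel pair, then treat R_p + R3 as a series loop.
R_p = (8.49×8.36)/(8.49+8.36) = 4.212 Ω
R_total = R_p + 2.04 = 4.212 + 2.04 = 6.252 Ω
I = V / R_total = 15.0 / 6.252 = 2.399 A
Voltage across the parallel pair: V_p = I × R_p = 2.399 × 4.212 = 10.11 V
R1 sits across V_p; its power is V_p²/R.
P_R1 = (10.11)² / 8.49 = 12.03 W

12.0 W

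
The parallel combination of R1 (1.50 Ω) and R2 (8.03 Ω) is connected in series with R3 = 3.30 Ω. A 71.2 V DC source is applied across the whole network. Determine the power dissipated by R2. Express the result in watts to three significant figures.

Collapse the R1‖R2 pair into one equivalent R_p; then R_p and R3 form a series string.
R_p = (1.50×8.03)/(1.50+8.03) = 1.264 Ω
R_total = R_p + 3.30 = 1.264 + 3.30 = 4.564 Ω
I = V / R_total = 71.2 / 4.564 = 15.60 A
Voltage across the parallel pair: V_p = I × R_p = 15.60 × 1.264 = 19.72 V
R2 sits across V_p; its power is V_p²/R.
P_R2 = (19.72)² / 8.03 = 48.42 W

48.4 W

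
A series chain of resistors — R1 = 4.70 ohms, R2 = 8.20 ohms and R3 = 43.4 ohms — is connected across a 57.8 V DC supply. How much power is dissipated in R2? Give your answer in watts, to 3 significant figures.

8.64 W

In a series string the same current flows through every resistor — find that current, then P = I²R for the one we want.
R_total = 4.70 + 8.20 + 43.4 = 56.30 Ω
I = V / R_total = 57.8 / 56.30 = 1.027 A
P_R2 = I² × R2 = (1.027)² × 8.20 = 8.643 W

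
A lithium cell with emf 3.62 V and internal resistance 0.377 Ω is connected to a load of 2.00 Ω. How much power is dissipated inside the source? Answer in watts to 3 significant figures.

0.874 W

The source's internal resistance is just another series element carrying I; its dissipation is I²r.
I = ε / (r + R) = 3.62 / (0.377 + 2.00) = 1.523 A
P_int = I² r = (1.523)² × 0.377 = 0.8744 W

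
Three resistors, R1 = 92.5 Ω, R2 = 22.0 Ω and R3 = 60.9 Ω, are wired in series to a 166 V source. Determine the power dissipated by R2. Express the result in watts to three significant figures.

19.7 W

In a series string the same current flows through every resistor — find that current, then P = I²R for the one we want.
R_total = 92.5 + 22.0 + 60.9 = 175.4 Ω
I = V / R_total = 166 / 175.4 = 0.9464 A
P_R2 = I² × R2 = (0.9464)² × 22.0 = 19.71 W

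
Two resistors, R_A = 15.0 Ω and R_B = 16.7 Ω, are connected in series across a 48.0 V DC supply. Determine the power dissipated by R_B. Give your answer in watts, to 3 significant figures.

Every series element carries the same I. Get I from the total resistance, then P = I² × R_B.
R_total = 15.0 + 16.7 = 31.70 Ω
I = V / R_total = 48.0 / 31.70 = 1.514 A
P_R_B = I² × R_B = (1.514)² × 16.7 = 38.29 W

38.3 W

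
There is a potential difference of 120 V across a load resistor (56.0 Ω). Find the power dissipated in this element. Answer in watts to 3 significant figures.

Voltage and resistance are given, so P = V²/R is the one-step route.
P = (120 V)² / 56.0 Ω = 257.1 W

257 W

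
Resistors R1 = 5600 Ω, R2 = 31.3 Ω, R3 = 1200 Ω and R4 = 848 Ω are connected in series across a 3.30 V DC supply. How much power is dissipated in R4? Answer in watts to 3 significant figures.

The current is common to all series resistors; compute it, then apply P = I²R for the target.
R_total = 5600 + 31.3 + 1200 + 848 = 7679 Ω
I = V / R_total = 3.30 / 7679 = 0.0004297 A
P_R4 = I² × R4 = (0.0004297)² × 848 = 0.0001566 W

0.000157 W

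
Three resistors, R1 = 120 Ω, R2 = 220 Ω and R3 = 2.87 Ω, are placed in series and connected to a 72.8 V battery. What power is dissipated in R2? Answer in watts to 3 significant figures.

9.92 W

In a series string the same current flows through every resistor — find that current, then P = I²R for the one we want.
R_total = 120 + 220 + 2.87 = 342.9 Ω
I = V / R_total = 72.8 / 342.9 = 0.2123 A
P_R2 = I² × R2 = (0.2123)² × 220 = 9.918 W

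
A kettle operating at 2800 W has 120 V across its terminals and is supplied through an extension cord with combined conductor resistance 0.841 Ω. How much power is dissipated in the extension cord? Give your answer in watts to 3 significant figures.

458 W

The extension cord and load are in series, so the same current flows in both; the loss is I²R_line.
I = P / V = 2800 / 120 = 23.33 A through the extension cord.
P_line = I² R_line = (23.33)² × 0.841 = 457.9 W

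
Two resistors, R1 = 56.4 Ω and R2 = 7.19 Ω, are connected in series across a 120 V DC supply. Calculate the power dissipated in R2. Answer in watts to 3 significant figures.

25.6 W

Since the resistors are in series they all carry the loop current I = V/R_total; the power in any one is I²R.
R_total = 56.4 + 7.19 = 63.59 Ω
I = V / R_total = 120 / 63.59 = 1.887 A
P_R2 = I² × R2 = (1.887)² × 7.19 = 25.60 W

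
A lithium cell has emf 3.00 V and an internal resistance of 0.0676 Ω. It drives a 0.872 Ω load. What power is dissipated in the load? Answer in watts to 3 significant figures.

8.89 W

Load and internal resistance form a series loop — compute the loop current, then the load power via I²R.
I = ε / (r + R) = 3.00 / (0.0676 + 0.872) = 3.193 A
P_load = I² R = (3.193)² × 0.872 = 8.889 W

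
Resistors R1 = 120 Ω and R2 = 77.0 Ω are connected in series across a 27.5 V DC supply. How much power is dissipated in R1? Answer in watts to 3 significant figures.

2.34 W

Since the resistors are in series they all carry the loop current I = V/R_total; the power in any one is I²R.
R_total = 120 + 77.0 = 197.0 Ω
I = V / R_total = 27.5 / 197.0 = 0.1396 A
P_R1 = I² × R1 = (0.1396)² × 120 = 2.338 W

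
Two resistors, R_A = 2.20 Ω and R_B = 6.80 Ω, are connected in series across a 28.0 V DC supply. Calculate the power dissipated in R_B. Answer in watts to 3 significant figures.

The current is common to all series resistors; compute it, then apply P = I²R for the target.
R_total = 2.20 + 6.80 = 9.000 Ω
I = V / R_total = 28.0 / 9.000 = 3.111 A
P_R_B = I² × R_B = (3.111)² × 6.80 = 65.82 W

65.8 W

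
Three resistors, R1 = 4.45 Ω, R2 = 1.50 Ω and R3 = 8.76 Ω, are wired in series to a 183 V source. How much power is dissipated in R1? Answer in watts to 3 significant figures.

In a series string the same current flows through every resistor — find that current, then P = I²R for the one we want.
R_total = 4.45 + 1.50 + 8.76 = 14.71 Ω
I = V / R_total = 183 / 14.71 = 12.44 A
P_R1 = I² × R1 = (12.44)² × 4.45 = 688.7 W

689 W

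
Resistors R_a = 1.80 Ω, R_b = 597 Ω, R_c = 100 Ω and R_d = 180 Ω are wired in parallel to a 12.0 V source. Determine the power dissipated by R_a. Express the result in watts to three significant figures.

80.0 W

R_a sits directly across the source, so P = V²/R with V = 12.0 V.
P_R_a = V² / R_a = (12.0)² / 1.80 Ω = 80.00 W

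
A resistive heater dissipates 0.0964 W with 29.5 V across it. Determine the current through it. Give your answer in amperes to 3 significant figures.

The two known quantities fix the third via I = P / V.
I = 0.0964 / 29.5 = 0.003268 A

0.00327 A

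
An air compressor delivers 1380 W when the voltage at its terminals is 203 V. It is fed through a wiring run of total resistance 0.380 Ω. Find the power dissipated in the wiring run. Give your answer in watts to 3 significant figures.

17.6 W

Line loss is just I²R for the cable — we know both I and R_line directly.
I = P / V = 1380 / 203 = 6.798 A through the wiring run.
P_line = I² R_line = (6.798)² × 0.380 = 17.56 W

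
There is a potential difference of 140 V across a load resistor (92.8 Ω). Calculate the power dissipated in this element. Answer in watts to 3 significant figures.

211 W

With V across and R both known, P = V²/R gives the dissipation directly.
P = (140 V)² / 92.8 Ω = 211.2 W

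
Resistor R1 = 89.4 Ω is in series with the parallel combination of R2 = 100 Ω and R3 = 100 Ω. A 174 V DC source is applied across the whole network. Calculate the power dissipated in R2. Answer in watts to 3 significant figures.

First combine the parallel branches into one equivalent R_p, then R1 + R_p is a series pair.
R_p = (100×100)/(100+100) = 50.00 Ω
R_total = 89.4 + 50.00 = 139.4 Ω
I = V / R_total = 174 / 139.4 = 1.248 A
Voltage across the parallel pair: V_p = I × R_p = 1.248 × 50.00 = 62.41 V
With V_p across R2, its power is V_p²/R2.
P_R2 = (62.41)² / 100 = 38.95 W

39.0 W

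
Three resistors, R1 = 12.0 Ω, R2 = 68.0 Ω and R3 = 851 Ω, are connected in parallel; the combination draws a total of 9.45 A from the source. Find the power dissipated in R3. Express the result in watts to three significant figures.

10.7 W

Only the total current is stated, so first find the parallel equivalent to get the voltage across the combination.
1/R_eq = 1/12.0 + 1/68.0 + 1/851 ⇒ R_eq = 10.08 Ω
V = I_total × R_eq = 9.450 × 10.08 = 95.25 V
P_R3 = V² / R3 = (95.25)² / 851 = 10.66 W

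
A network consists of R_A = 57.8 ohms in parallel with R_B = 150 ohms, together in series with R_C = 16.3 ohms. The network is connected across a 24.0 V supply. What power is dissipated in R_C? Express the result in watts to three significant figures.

Collapse the R_A‖R_B pair into one equivalent R_p; then R_p and R_C form a series string.
R_p = (57.8×150)/(57.8+150) = 41.72 Ω
R_total = R_p + 16.3 = 41.72 + 16.3 = 58.02 Ω
I = V / R_total = 24.0 / 58.02 = 0.4136 A
R_C carries the full series current, so P = I²R.
P_R_C = (0.4136)² × 16.3 = 2.789 W

2.79 W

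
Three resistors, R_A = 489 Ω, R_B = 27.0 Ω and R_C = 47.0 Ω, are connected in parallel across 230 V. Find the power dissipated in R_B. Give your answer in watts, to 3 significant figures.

1960 W

Parallel branches share the same voltage; P = V²/R gives the branch power in one step.
P_R_B = V² / R_B = (230)² / 27.0 Ω = 1959 W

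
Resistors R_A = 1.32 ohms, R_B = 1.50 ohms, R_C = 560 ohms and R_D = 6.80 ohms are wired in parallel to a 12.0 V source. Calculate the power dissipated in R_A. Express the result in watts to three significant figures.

109 W

R_A sits directly across the source, so P = V²/R with V = 12.0 V.
P_R_A = V² / R_A = (12.0)² / 1.32 Ω = 109.1 W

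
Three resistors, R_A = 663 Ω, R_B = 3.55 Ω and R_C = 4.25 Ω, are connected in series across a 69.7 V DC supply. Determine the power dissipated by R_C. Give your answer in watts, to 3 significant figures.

Since the resistors are in series they all carry the loop current I = V/R_total; the power in any one is I²R.
R_total = 663 + 3.55 + 4.25 = 670.8 Ω
I = V / R_total = 69.7 / 670.8 = 0.1039 A
P_R_C = I² × R_C = (0.1039)² × 4.25 = 0.04588 W

0.0459 W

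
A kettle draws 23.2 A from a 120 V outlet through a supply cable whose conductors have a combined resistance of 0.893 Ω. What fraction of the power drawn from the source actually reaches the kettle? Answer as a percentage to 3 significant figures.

82.7 %

The supply cable carries the full 23.2 A.
P_line = I² R_line = (23.20)² × 0.893 = 480.6 W
P_source = V I = 120 × 23.20 = 2784 W; P_load = 2303 W
η = P_load / P_source = 2303 / 2784 = 0.8274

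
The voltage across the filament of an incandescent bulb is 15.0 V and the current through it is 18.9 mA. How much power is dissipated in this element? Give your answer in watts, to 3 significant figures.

0.283 W

With V and I both given, power follows immediately from P = V I.
P = 15.0 V × 0.01890 A = 0.2835 W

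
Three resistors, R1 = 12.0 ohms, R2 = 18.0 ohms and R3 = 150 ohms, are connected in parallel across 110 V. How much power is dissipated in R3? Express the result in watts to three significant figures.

80.7 W

Parallel branches share the same voltage; P = V²/R gives the branch power in one step.
P_R3 = V² / R3 = (110)² / 150 Ω = 80.67 W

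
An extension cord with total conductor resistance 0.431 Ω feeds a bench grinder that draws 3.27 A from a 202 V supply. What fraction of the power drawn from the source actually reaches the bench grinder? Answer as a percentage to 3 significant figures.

The extension cord carries the full 3.27 A.
P_line = I² R_line = (3.270)² × 0.431 = 4.609 W
P_source = V I = 202 × 3.270 = 660.5 W; P_load = 655.9 W
η = P_load / P_source = 655.9 / 660.5 = 0.9930

99.3 %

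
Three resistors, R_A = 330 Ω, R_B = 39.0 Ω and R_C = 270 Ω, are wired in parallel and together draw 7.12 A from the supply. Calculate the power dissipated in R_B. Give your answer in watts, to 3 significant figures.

1240 W

Parallel branches share V, not I — compute V via R_eq, then use V²/R for the target branch.
1/R_eq = 1/330 + 1/39.0 + 1/270 ⇒ R_eq = 30.89 Ω
V = I_total × R_eq = 7.120 × 30.89 = 219.9 V
P_R_B = V² / R_B = (219.9)² / 39.0 = 1240 W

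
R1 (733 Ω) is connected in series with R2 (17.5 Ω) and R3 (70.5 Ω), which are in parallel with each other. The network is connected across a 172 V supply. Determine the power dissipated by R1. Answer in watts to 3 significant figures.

Collapse R2‖R3 to a single equivalent, reducing the network to two series elements.
R_p = (17.5×70.5)/(17.5+70.5) = 14.02 Ω
R_total = 733 + 14.02 = 747.0 Ω
I = V / R_total = 172 / 747.0 = 0.2302 A
The full supply current passes through R1: P = I²R.
P_R1 = (0.2302)² × 733 = 38.86 W

38.9 W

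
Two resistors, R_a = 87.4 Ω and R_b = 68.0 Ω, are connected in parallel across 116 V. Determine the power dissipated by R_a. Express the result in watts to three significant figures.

R_a sits directly across the source, so P = V²/R with V = 116 V.
P_R_a = V² / R_a = (116)² / 87.4 Ω = 154.0 W

154 W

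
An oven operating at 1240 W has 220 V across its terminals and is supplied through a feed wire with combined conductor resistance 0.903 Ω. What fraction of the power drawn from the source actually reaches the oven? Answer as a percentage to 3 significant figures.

I = P / V = 1240 / 220 = 5.636 A through the feed wire.
P_line = I² R_line = (5.636)² × 0.903 = 28.69 W
P_source = P_load + P_line = 1240 + 28.69 = 1269 W
η = P_load / P_source = 1240 / 1269 = 0.9774

97.7 %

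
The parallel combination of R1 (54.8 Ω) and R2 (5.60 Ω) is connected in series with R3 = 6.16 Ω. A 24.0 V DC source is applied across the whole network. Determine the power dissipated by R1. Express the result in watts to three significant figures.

Reduce the parallel combination to a single R_p; the circuit then becomes R_p in series with the remaining resistor.
R_p = (54.8×5.60)/(54.8+5.60) = 5.081 Ω
R_total = R_p + 6.16 = 5.081 + 6.16 = 11.24 Ω
I = V / R_total = 24.0 / 11.24 = 2.135 A
Voltage across the parallel pair: V_p = I × R_p = 2.135 × 5.081 = 10.85 V
Use P = V²/R for R1 with V = V_p.
P_R1 = (10.85)² / 54.8 = 2.147 W

2.15 W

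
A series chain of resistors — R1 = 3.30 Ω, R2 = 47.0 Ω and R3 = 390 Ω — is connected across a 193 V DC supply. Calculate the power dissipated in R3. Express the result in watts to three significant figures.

The current is common to all series resistors; compute it, then apply P = I²R for the target.
R_total = 3.30 + 47.0 + 390 = 440.3 Ω
I = V / R_total = 193 / 440.3 = 0.4383 A
P_R3 = I² × R3 = (0.4383)² × 390 = 74.93 W

74.9 W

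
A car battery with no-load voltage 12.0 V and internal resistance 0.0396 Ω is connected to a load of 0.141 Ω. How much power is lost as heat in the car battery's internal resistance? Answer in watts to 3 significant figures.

175 W

The source's internal resistance is just another series element carrying I; its dissipation is I²r.
I = ε / (r + R) = 12.0 / (0.0396 + 0.141) = 66.45 A
P_int = I² r = (66.45)² × 0.0396 = 174.8 W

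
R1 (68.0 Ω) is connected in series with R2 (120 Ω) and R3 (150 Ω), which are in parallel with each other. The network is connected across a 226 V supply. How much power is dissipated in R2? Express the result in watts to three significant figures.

Collapse R2‖R3 to a single equivalent, reducing the network to two series elements.
R_p = (120×150)/(120+150) = 66.67 Ω
R_total = 68.0 + 66.67 = 134.7 Ω
I = V / R_total = 226 / 134.7 = 1.678 A
Voltage across the parallel pair: V_p = I × R_p = 1.678 × 66.67 = 111.9 V
R2 sees V_p directly, so P = V_p² / R2.
P_R2 = (111.9)² / 120 = 104.3 W

104 W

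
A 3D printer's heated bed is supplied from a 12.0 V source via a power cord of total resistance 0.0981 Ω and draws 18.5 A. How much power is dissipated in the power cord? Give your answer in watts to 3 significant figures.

33.6 W

The power cord and load are in series, so the same current flows in both; the loss is I²R_line.
The power cord carries the full 18.5 A.
P_line = I² R_line = (18.50)² × 0.0981 = 33.57 W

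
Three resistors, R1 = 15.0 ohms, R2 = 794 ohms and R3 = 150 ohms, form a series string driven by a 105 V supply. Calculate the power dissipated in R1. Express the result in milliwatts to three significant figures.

180 mW

In a series string the same current flows through every resistor — find that current, then P = I²R for the one we want.
R_total = 15.0 + 794 + 150 = 959.0 Ω
I = V / R_total = 105 / 959.0 = 0.1095 A
P_R1 = I² × R1 = (0.1095)² × 15.0 = 0.1798 W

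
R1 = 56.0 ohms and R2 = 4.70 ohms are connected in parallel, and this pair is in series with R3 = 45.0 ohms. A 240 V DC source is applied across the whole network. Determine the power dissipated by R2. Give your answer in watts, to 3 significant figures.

94.7 W

Collapse the R1‖R2 pair into one equivalent R_p; then R_p and R3 form a series string.
R_p = (56.0×4.70)/(56.0+4.70) = 4.336 Ω
R_total = R_p + 45.0 = 4.336 + 45.0 = 49.34 Ω
I = V / R_total = 240 / 49.34 = 4.865 A
Voltage across the parallel pair: V_p = I × R_p = 4.865 × 4.336 = 21.09 V
R2 has V_p across it, so P = V_p²/R2.
P_R2 = (21.09)² / 4.70 = 94.67 W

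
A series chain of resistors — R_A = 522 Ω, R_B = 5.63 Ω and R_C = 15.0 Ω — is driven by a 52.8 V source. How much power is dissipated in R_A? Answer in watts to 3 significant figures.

In a series string the same current flows through every resistor — find that current, then P = I²R for the one we want.
R_total = 522 + 5.63 + 15.0 = 542.6 Ω
I = V / R_total = 52.8 / 542.6 = 0.09730 A
P_R_A = I² × R_A = (0.09730)² × 522 = 4.942 W

4.94 W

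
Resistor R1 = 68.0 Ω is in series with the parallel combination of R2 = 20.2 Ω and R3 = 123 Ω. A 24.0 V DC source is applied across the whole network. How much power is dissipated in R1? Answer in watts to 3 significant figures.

5.38 W

Reduce the parallel pair to R_p first; the network is then a simple series string.
R_p = (20.2×123)/(20.2+123) = 17.35 Ω
R_total = 68.0 + 17.35 = 85.35 Ω
I = V / R_total = 24.0 / 85.35 = 0.2812 A
R1 carries the full series current, so P = I²R.
P_R1 = (0.2812)² × 68.0 = 5.377 W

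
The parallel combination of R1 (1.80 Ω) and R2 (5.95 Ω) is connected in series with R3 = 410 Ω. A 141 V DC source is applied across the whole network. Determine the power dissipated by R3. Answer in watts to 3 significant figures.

48.2 W

Reduce the parallel combination to a single R_p; the circuit then becomes R_p in series with the remaining resistor.
R_p = (1.80×5.95)/(1.80+5.95) = 1.382 Ω
R_total = R_p + 410 = 1.382 + 410 = 411.4 Ω
I = V / R_total = 141 / 411.4 = 0.3427 A
R3 is the series element, so its power is I²R.
P_R3 = (0.3427)² × 410 = 48.17 W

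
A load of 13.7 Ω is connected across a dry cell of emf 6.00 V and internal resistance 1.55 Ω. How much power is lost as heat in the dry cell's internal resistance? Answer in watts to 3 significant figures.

0.240 W

Internal loss is I²r, with I set by the total series resistance r+R.
I = ε / (r + R) = 6.00 / (1.55 + 13.7) = 0.3934 A
P_int = I² r = (0.3934)² × 1.55 = 0.2399 W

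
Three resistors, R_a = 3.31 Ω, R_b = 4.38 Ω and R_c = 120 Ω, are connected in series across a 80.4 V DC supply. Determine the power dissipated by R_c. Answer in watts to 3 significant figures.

47.6 W

Since the resistors are in series they all carry the loop current I = V/R_total; the power in any one is I²R.
R_total = 3.31 + 4.38 + 120 = 127.7 Ω
I = V / R_total = 80.4 / 127.7 = 0.6296 A
P_R_c = I² × R_c = (0.6296)² × 120 = 47.58 W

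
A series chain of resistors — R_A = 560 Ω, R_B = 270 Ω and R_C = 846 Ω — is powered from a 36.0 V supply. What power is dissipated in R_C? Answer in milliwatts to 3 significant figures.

390 mW

The current is common to all series resistors; compute it, then apply P = I²R for the target.
R_total = 560 + 270 + 846 = 1676 Ω
I = V / R_total = 36.0 / 1676 = 0.02148 A
P_R_C = I² × R_C = (0.02148)² × 846 = 0.3903 W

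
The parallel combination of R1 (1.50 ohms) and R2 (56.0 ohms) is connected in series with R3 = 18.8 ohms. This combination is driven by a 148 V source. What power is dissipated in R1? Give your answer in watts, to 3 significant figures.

75.9 W

Combine R1 and R2 into their parallel equivalent first, reducing the network to two series resistors.
R_p = (1.50×56.0)/(1.50+56.0) = 1.461 Ω
R_total = R_p + 18.8 = 1.461 + 18.8 = 20.26 Ω
I = V / R_total = 148 / 20.26 = 7.305 A
Voltage across the parallel pair: V_p = I × R_p = 7.305 × 1.461 = 10.67 V
R1 has V_p across it, so P = V_p²/R1.
P_R1 = (10.67)² / 1.50 = 75.92 W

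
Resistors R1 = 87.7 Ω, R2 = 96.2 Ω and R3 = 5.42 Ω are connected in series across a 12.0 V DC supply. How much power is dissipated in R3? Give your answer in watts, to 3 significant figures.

0.0218 W

Every series element carries the same I. Get I from the total resistance, then P = I² × R3.
R_total = 87.7 + 96.2 + 5.42 = 189.3 Ω
I = V / R_total = 12.0 / 189.3 = 0.06338 A
P_R3 = I² × R3 = (0.06338)² × 5.42 = 0.02178 W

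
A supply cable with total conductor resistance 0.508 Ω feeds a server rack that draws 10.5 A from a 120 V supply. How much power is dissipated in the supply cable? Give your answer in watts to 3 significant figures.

56.0 W

Only the current and the line resistance are needed for the I²R loss.
The supply cable carries the full 10.5 A.
P_line = I² R_line = (10.50)² × 0.508 = 56.01 W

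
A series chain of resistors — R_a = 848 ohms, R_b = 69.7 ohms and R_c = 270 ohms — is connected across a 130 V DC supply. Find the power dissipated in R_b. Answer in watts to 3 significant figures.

0.835 W

Series elements share the same current, so find I first, then use P = I²R.
R_total = 848 + 69.7 + 270 = 1188 Ω
I = V / R_total = 130 / 1188 = 0.1095 A
P_R_b = I² × R_b = (0.1095)² × 69.7 = 0.8350 W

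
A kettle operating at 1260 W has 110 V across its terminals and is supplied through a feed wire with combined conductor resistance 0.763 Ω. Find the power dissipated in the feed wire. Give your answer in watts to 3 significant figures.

100 W

Line loss is just I²R for the cable — we know both I and R_line directly.
I = P / V = 1260 / 110 = 11.45 A through the feed wire.
P_line = I² R_line = (11.45)² × 0.763 = 100.1 W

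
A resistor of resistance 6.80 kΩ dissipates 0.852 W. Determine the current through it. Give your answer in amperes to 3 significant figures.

0.0112 A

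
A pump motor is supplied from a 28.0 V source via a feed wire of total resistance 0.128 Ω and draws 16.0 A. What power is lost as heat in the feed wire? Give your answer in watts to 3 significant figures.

32.8 W

Line loss is just I²R for the cable — we know both I and R_line directly.
The feed wire carries the full 16.0 A.
P_line = I² R_line = (16.00)² × 0.128 = 32.77 W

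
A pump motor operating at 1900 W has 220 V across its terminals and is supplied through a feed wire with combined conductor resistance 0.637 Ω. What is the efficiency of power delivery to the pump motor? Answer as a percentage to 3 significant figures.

97.6 %

I = P / V = 1900 / 220 = 8.636 A through the feed wire.
P_line = I² R_line = (8.636)² × 0.637 = 47.51 W
P_source = P_load + P_line = 1900 + 47.51 = 1948 W
η = P_load / P_source = 1900 / 1948 = 0.9756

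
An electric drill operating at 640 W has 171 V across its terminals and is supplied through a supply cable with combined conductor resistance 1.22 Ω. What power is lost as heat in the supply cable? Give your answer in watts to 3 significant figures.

17.1 W

Line loss is just I²R for the cable — we know both I and R_line directly.
I = P / V = 640 / 171 = 3.743 A through the supply cable.
P_line = I² R_line = (3.743)² × 1.22 = 17.09 W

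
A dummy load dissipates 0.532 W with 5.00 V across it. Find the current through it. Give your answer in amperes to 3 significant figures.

0.106 A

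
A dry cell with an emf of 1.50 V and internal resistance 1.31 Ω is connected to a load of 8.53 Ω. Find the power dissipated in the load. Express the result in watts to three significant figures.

0.198 W

Find the circuit current first, then P = I²R for the load (series elements share I).
I = ε / (r + R) = 1.50 / (1.31 + 8.53) = 0.1524 A
P_load = I² R = (0.1524)² × 8.53 = 0.1982 W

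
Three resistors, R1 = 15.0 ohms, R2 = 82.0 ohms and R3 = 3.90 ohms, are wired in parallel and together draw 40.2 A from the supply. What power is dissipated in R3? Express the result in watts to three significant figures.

3690 W

Only the total current is stated, so first find the parallel equivalent to get the voltage across the combination.
1/R_eq = 1/15.0 + 1/82.0 + 1/3.90 ⇒ R_eq = 2.983 Ω
V = I_total × R_eq = 40.20 × 2.983 = 119.9 V
P_R3 = V² / R3 = (119.9)² / 3.90 = 3686 W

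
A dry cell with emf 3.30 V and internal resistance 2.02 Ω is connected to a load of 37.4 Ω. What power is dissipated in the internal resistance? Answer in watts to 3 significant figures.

0.0142 W

r is in series with the load, so it carries the full circuit current — the loss in it is I²r.
I = ε / (r + R) = 3.30 / (2.02 + 37.4) = 0.08371 A
P_int = I² r = (0.08371)² × 2.02 = 0.01416 W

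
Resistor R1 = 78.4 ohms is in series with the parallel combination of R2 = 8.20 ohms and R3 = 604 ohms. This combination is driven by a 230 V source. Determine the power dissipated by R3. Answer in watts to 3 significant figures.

0.766 W

Replace R2 and R3 with their parallel equivalent so the circuit becomes R1 in series with R_p.
R_p = (8.20×604)/(8.20+604) = 8.090 Ω
R_total = 78.4 + 8.090 = 86.49 Ω
I = V / R_total = 230 / 86.49 = 2.659 A
Voltage across the parallel pair: V_p = I × R_p = 2.659 × 8.090 = 21.51 V
R3 is across V_p, so use P = V²/R for that branch.
P_R3 = (21.51)² / 604 = 0.7663 W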